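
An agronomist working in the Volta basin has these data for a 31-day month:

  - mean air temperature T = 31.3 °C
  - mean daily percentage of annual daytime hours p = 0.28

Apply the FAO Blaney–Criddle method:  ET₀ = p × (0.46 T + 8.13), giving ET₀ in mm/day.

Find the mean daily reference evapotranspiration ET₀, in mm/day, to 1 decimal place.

ET₀ = 0.28 × (0.46 × 31.3 + 8.13) = 0.28 × 22.528 = 6.3078 mm/d

6.3 mm/day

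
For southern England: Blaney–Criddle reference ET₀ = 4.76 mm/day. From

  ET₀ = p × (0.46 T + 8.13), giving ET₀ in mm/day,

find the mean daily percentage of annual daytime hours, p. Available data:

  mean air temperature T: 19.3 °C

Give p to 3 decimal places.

p = ET₀ / (0.46 T + 8.13) = 4.76 / (0.46 × 19.3 + 8.13) = 4.76 / 17.008 = 0.2799

0.280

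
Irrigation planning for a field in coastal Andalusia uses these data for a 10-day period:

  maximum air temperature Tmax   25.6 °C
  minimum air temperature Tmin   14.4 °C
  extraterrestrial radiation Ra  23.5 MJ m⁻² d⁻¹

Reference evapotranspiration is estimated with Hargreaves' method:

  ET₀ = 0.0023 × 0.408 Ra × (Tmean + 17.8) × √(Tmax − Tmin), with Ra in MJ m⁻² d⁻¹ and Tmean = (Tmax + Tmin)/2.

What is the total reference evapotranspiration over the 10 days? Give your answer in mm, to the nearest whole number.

28 mm

Tmean = (25.6 + 14.4)/2 = 20.00 °C
0.408 Ra = 0.408 × 23.5 = 9.5880 mm/d equivalent
ET₀ = 0.0023 × 9.5880 × (20.00 + 17.8) × √11.2 = 0.0023 × 9.5880 × 37.80 × 3.3466 = 2.7897 mm/d
Over 10 days: 2.7897 × 10 = 27.897 mm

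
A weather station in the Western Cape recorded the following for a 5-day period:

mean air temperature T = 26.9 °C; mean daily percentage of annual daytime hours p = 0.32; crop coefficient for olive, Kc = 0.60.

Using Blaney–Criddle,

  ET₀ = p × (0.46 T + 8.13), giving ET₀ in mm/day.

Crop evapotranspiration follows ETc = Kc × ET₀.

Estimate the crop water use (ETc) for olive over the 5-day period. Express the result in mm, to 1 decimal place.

ET₀ = 0.32 × (0.46 × 26.9 + 8.13) = 0.32 × 20.504 = 6.5613 mm/d
ETc = Kc × ET₀ = 0.60 × 6.5613 = 3.9368 mm/d
Over 5 days: 3.9368 × 5 = 19.684 mm

19.7 mm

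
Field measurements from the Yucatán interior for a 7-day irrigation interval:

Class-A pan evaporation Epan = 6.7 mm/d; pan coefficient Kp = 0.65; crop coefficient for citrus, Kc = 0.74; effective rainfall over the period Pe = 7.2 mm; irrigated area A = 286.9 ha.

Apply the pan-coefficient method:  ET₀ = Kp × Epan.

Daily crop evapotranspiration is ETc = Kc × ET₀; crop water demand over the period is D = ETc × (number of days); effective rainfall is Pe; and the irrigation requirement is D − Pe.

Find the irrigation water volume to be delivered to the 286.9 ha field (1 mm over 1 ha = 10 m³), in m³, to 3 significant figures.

ET₀ = 0.65 × 6.7 = 4.3550 mm/d
ETc = Kc × ET₀ = 0.74 × 4.3550 = 3.2227 mm/d
Crop demand D = ETc × 7 d = 3.2227 × 7 = 22.559 mm
D − Pe = 22.559 − 7.2 = 15.359 mm
Volume = 15.359 mm × 286.9 ha × 10 = 44065.0 m³

44100 m³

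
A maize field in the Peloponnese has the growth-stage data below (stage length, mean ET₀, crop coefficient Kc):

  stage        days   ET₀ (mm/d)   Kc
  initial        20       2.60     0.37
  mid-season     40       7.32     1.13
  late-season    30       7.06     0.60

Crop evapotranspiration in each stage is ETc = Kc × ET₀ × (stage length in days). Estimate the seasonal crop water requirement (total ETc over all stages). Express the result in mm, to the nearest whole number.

initial: 0.37 × 2.60 × 20 = 19.24 mm
mid-season: 1.13 × 7.32 × 40 = 330.86 mm
late-season: 0.60 × 7.06 × 30 = 127.08 mm
Seasonal total = 477.18 mm

477 mm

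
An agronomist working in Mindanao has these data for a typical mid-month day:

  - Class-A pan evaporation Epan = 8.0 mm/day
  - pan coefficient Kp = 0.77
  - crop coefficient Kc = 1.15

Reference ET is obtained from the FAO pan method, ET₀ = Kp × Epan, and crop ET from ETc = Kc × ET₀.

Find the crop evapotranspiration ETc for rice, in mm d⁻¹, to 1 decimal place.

7.1 mm d⁻¹

ET₀ = 0.77 × 8.0 = 6.1600 mm/d
ETc = Kc × ET₀ = 1.15 × 6.1600 = 7.0840 mm/d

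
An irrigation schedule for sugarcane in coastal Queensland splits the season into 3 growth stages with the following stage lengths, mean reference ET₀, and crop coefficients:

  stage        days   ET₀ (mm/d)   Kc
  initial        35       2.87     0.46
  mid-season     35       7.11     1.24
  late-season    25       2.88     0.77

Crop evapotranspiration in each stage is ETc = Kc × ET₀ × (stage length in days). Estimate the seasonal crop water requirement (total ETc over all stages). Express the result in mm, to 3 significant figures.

initial: 0.46 × 2.87 × 35 = 46.21 mm
mid-season: 1.24 × 7.11 × 35 = 308.57 mm
late-season: 0.77 × 2.88 × 25 = 55.44 mm
Seasonal total = 410.22 mm

410 mm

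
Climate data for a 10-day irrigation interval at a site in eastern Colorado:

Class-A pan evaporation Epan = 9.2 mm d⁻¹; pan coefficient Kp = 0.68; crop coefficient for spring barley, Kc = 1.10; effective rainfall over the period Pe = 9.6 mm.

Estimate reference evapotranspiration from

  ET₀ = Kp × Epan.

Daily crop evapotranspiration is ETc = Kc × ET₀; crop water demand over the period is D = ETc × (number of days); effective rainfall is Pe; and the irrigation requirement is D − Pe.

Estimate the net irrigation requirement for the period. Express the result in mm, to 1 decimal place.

ET₀ = 0.68 × 9.2 = 6.2560 mm/d
ETc = Kc × ET₀ = 1.10 × 6.2560 = 6.8816 mm/d
Crop demand D = ETc × 10 d = 6.8816 × 10 = 68.816 mm
D − Pe = 68.816 − 9.6 = 59.216 mm

59.2 mm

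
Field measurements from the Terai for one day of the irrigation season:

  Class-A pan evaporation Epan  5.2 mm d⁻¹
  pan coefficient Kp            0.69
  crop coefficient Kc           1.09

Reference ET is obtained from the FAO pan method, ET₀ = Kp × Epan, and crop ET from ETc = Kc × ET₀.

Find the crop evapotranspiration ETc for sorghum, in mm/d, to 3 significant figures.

ET₀ = 0.69 × 5.2 = 3.5880 mm/d
ETc = Kc × ET₀ = 1.09 × 3.5880 = 3.9109 mm/d

3.91 mm/d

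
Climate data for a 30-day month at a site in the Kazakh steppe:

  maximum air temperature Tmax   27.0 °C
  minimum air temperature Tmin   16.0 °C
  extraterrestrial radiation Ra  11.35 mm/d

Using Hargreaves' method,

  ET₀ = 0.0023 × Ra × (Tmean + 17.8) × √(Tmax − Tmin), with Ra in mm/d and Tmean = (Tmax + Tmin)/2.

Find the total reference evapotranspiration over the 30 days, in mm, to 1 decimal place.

102.1 mm

Tmean = (27.0 + 16.0)/2 = 21.50 °C
ET₀ = 0.0023 × 11.35 × (21.50 + 17.8) × √11.0 = 0.0023 × 11.35 × 39.30 × 3.3166 = 3.4026 mm/d
Over 30 days: 3.4026 × 30 = 102.078 mm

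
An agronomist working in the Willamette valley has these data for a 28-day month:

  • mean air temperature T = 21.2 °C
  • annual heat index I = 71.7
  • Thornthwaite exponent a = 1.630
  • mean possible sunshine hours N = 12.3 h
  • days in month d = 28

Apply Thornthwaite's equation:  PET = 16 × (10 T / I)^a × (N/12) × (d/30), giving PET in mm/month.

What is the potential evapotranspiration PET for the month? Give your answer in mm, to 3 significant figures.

10T/I = 10 × 21.2 / 71.7 = 2.9568
(10T/I)^a = 2.9568^1.630 = 5.8538
Uncorrected PET = 16 × 5.8538 = 93.661 mm
Correction = (N/12)(d/30) = (12.3/12)(28/30) = 0.9567
PET = 93.661 × 0.9567 = 89.605 mm/month

89.6 mm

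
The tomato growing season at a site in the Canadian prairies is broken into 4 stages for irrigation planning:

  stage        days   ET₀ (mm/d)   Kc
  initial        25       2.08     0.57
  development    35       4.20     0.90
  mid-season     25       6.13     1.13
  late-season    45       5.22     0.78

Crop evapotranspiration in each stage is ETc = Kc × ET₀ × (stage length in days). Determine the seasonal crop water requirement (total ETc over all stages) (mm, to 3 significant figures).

initial: 0.57 × 2.08 × 25 = 29.64 mm
development: 0.90 × 4.20 × 35 = 132.30 mm
mid-season: 1.13 × 6.13 × 25 = 173.17 mm
late-season: 0.78 × 5.22 × 45 = 183.22 mm
Seasonal total = 518.33 mm

518 mm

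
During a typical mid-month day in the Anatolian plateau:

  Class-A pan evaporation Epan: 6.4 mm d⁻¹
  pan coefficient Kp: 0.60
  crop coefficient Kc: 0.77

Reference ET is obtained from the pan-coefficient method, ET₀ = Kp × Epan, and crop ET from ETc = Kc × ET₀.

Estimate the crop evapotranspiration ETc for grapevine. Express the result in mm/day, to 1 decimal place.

ET₀ = 0.60 × 6.4 = 3.8400 mm/d
ETc = Kc × ET₀ = 0.77 × 3.8400 = 2.9568 mm/d

3.0 mm/day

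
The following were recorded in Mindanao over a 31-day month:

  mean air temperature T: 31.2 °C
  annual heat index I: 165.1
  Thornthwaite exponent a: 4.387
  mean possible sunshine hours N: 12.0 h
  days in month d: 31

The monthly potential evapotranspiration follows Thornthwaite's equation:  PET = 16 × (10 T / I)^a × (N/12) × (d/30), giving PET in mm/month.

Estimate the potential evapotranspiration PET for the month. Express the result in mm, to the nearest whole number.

10T/I = 10 × 31.2 / 165.1 = 1.8898
(10T/I)^a = 1.8898^4.387 = 16.3168
Uncorrected PET = 16 × 16.3168 = 261.069 mm
Correction = (N/12)(d/30) = (12.0/12)(31/30) = 1.0333
PET = 261.069 × 1.0333 = 269.763 mm/month

270 mm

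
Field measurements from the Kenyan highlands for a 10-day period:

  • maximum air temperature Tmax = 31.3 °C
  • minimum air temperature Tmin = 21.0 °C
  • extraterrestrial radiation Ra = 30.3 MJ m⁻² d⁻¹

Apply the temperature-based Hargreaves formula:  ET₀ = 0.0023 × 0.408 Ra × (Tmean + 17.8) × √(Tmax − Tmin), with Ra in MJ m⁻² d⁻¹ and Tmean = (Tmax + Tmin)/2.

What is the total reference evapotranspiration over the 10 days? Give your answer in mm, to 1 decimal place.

Tmean = (31.3 + 21.0)/2 = 26.15 °C
0.408 Ra = 0.408 × 30.3 = 12.3624 mm/d equivalent
ET₀ = 0.0023 × 12.3624 × (26.15 + 17.8) × √10.3 = 0.0023 × 12.3624 × 43.95 × 3.2094 = 4.0106 mm/d
Over 10 days: 4.0106 × 10 = 40.106 mm

40.1 mm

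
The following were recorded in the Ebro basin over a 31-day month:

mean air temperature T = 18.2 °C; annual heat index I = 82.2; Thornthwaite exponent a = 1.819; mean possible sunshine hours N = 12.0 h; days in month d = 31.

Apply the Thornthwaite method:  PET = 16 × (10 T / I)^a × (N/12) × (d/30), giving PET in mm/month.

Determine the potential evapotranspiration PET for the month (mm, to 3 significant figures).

70.2 mm

10T/I = 10 × 18.2 / 82.2 = 2.2141
(10T/I)^a = 2.2141^1.819 = 4.2454
Uncorrected PET = 16 × 4.2454 = 67.926 mm
Correction = (N/12)(d/30) = (12.0/12)(31/30) = 1.0333
PET = 67.926 × 1.0333 = 70.188 mm/month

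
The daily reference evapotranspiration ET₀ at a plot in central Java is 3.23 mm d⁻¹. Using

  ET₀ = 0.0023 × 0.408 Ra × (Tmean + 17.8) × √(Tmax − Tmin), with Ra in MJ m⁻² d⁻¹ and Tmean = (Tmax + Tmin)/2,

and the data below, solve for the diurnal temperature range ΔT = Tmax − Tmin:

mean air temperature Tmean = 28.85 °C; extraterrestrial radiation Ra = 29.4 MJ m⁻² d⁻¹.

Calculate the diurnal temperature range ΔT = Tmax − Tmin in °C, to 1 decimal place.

√ΔT = ET₀ / [0.0023 × 0.408 × Ra × (Tmean+17.8)] = 3.23 / (0.0023 × 11.9952 × 46.65) = 2.5097
ΔT = 2.5097² = 6.299 °C

6.3 °C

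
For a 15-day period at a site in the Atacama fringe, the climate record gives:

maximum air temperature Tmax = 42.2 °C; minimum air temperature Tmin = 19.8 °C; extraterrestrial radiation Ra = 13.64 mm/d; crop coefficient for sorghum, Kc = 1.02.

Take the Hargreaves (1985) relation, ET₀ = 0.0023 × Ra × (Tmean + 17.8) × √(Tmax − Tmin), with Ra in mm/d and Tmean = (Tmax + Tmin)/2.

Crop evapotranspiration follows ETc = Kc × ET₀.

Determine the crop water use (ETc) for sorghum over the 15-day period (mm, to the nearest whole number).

111 mm

Tmean = (42.2 + 19.8)/2 = 31.00 °C
ET₀ = 0.0023 × 13.64 × (31.00 + 17.8) × √22.4 = 0.0023 × 13.64 × 48.80 × 4.7329 = 7.2459 mm/d
ETc = Kc × ET₀ = 1.02 × 7.2459 = 7.3908 mm/d
Over 15 days: 7.3908 × 15 = 110.862 mm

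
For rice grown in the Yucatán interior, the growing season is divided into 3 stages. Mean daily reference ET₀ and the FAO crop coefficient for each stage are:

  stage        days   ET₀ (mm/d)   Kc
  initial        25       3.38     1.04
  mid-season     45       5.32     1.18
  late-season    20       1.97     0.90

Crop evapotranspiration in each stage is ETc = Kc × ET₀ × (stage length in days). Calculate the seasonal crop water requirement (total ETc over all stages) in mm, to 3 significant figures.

initial: 1.04 × 3.38 × 25 = 87.88 mm
mid-season: 1.18 × 5.32 × 45 = 282.49 mm
late-season: 0.90 × 1.97 × 20 = 35.46 mm
Seasonal total = 405.83 mm

406 mm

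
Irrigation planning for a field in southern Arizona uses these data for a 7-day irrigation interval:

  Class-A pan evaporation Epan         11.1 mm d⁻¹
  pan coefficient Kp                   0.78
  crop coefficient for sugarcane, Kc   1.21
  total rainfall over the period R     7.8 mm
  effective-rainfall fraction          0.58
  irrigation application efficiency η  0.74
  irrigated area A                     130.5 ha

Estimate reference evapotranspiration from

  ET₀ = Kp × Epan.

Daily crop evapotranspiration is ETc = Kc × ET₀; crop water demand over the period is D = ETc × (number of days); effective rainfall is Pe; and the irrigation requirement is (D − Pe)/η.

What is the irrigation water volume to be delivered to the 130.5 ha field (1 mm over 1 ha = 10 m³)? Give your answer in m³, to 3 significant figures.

ET₀ = 0.78 × 11.1 = 8.6580 mm/d
ETc = Kc × ET₀ = 1.21 × 8.6580 = 10.4762 mm/d
Crop demand D = ETc × 7 d = 10.4762 × 7 = 73.333 mm
Pe = 0.58 × 7.8 = 4.524 mm
D − Pe = 73.333 − 4.524 = 68.809 mm
Gross irrigation = 68.809 / 0.74 = 92.985 mm
Volume = 92.985 mm × 130.5 ha × 10 = 121345.4 m³

121000 m³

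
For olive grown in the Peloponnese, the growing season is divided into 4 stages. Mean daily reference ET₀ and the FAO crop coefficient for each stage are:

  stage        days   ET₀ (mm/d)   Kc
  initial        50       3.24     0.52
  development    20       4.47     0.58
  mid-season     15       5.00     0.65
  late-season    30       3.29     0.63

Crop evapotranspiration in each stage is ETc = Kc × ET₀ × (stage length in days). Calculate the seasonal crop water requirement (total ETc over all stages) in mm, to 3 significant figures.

247 mm

initial: 0.52 × 3.24 × 50 = 84.24 mm
development: 0.58 × 4.47 × 20 = 51.85 mm
mid-season: 0.65 × 5.00 × 15 = 48.75 mm
late-season: 0.63 × 3.29 × 30 = 62.18 mm
Seasonal total = 247.02 mm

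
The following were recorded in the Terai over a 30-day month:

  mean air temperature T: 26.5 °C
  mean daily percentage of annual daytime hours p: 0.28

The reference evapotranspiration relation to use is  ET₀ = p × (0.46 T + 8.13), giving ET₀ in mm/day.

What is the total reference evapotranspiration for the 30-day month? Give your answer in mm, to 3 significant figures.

171 mm

ET₀ = 0.28 × (0.46 × 26.5 + 8.13) = 0.28 × 20.320 = 5.6896 mm/d
Monthly total = 5.6896 × 30 = 170.688 mm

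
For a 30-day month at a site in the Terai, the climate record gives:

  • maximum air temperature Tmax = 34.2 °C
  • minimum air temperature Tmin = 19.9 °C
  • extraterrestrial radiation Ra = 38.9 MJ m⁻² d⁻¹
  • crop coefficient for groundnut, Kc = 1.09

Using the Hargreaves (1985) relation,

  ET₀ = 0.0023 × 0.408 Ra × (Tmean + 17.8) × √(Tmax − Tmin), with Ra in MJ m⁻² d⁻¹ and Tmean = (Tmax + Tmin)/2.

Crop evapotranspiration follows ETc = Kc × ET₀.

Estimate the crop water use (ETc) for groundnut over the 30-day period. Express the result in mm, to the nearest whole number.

Tmean = (34.2 + 19.9)/2 = 27.05 °C
0.408 Ra = 0.408 × 38.9 = 15.8712 mm/d equivalent
ET₀ = 0.0023 × 15.8712 × (27.05 + 17.8) × √14.3 = 0.0023 × 15.8712 × 44.85 × 3.7815 = 6.1910 mm/d
ETc = Kc × ET₀ = 1.09 × 6.1910 = 6.7482 mm/d
Over 30 days: 6.7482 × 30 = 202.446 mm

202 mm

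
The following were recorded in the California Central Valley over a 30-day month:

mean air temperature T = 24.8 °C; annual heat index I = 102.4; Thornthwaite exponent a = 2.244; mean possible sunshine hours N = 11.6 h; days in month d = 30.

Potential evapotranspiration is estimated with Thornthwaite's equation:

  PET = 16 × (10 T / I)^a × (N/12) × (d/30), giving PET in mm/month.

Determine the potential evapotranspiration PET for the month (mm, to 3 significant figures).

113 mm

10T/I = 10 × 24.8 / 102.4 = 2.4219
(10T/I)^a = 2.4219^2.244 = 7.2786
Uncorrected PET = 16 × 7.2786 = 116.458 mm
Correction = (N/12)(d/30) = (11.6/12)(30/30) = 0.9667
PET = 116.458 × 0.9667 = 112.580 mm/month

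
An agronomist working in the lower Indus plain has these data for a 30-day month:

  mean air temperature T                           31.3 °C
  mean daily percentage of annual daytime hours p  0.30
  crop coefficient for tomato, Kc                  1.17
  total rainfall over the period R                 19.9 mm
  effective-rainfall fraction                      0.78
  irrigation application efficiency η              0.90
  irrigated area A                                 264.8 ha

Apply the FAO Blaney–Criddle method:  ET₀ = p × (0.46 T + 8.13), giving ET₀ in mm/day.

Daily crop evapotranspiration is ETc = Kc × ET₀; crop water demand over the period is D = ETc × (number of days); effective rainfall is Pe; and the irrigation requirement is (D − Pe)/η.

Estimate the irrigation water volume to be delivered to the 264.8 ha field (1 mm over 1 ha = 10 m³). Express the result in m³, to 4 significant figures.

652300 m³

ET₀ = 0.30 × (0.46 × 31.3 + 8.13) = 0.30 × 22.528 = 6.7584 mm/d
ETc = Kc × ET₀ = 1.17 × 6.7584 = 7.9073 mm/d
Crop demand D = ETc × 30 d = 7.9073 × 30 = 237.219 mm
Pe = 0.78 × 19.9 = 15.522 mm
D − Pe = 237.219 − 15.522 = 221.697 mm
Gross irrigation = 221.697 / 0.90 = 246.330 mm
Volume = 246.330 mm × 264.8 ha × 10 = 652281.8 m³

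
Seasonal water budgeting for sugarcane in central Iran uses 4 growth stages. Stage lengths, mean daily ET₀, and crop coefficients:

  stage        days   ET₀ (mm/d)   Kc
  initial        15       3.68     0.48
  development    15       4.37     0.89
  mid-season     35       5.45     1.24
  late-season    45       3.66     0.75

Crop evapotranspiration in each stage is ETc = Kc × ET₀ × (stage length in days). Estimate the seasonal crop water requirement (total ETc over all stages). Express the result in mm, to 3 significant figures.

445 mm

initial: 0.48 × 3.68 × 15 = 26.50 mm
development: 0.89 × 4.37 × 15 = 58.34 mm
mid-season: 1.24 × 5.45 × 35 = 236.53 mm
late-season: 0.75 × 3.66 × 45 = 123.53 mm
Seasonal total = 444.90 mm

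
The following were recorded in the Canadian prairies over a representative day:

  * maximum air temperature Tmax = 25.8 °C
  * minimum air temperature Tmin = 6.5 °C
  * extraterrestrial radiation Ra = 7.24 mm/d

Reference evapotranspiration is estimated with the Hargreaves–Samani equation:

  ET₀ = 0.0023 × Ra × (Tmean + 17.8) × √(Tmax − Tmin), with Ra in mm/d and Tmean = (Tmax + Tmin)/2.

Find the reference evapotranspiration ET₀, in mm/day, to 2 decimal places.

Tmean = (25.8 + 6.5)/2 = 16.15 °C
ET₀ = 0.0023 × 7.24 × (16.15 + 17.8) × √19.3 = 0.0023 × 7.24 × 33.95 × 4.3932 = 2.4836 mm/d

2.48 mm/day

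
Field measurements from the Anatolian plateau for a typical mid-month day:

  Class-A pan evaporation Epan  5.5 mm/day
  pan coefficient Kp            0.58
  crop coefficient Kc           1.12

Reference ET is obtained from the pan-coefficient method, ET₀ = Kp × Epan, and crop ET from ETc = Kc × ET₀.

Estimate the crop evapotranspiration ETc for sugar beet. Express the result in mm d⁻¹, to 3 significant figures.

3.57 mm d⁻¹

ET₀ = 0.58 × 5.5 = 3.1900 mm/d
ETc = Kc × ET₀ = 1.12 × 3.1900 = 3.5728 mm/d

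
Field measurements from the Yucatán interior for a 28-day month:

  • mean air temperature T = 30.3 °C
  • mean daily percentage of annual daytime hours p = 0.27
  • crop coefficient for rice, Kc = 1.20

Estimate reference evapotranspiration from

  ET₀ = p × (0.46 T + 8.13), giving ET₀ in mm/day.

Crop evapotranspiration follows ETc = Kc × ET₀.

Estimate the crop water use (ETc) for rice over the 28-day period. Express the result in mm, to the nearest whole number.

ET₀ = 0.27 × (0.46 × 30.3 + 8.13) = 0.27 × 22.068 = 5.9584 mm/d
ETc = Kc × ET₀ = 1.20 × 5.9584 = 7.1501 mm/d
Over 28 days: 7.1501 × 28 = 200.203 mm

200 mm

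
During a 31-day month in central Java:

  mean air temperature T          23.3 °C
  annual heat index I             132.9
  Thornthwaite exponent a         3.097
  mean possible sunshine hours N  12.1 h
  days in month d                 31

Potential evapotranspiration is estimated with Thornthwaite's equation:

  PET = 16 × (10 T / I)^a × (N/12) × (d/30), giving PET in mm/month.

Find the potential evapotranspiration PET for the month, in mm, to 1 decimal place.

10T/I = 10 × 23.3 / 132.9 = 1.7532
(10T/I)^a = 1.7532^3.097 = 5.6904
Uncorrected PET = 16 × 5.6904 = 91.046 mm
Correction = (N/12)(d/30) = (12.1/12)(31/30) = 1.0419
PET = 91.046 × 1.0419 = 94.861 mm/month

94.9 mm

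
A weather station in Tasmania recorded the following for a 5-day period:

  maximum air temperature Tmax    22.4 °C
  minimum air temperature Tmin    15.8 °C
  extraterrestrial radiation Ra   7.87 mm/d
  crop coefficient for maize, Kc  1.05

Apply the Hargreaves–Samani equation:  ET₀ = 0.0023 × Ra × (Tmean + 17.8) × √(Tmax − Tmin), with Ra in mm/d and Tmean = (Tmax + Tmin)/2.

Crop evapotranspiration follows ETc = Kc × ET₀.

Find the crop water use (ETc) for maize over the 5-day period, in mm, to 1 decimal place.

Tmean = (22.4 + 15.8)/2 = 19.10 °C
ET₀ = 0.0023 × 7.87 × (19.10 + 17.8) × √6.6 = 0.0023 × 7.87 × 36.90 × 2.5690 = 1.7159 mm/d
ETc = Kc × ET₀ = 1.05 × 1.7159 = 1.8017 mm/d
Over 5 days: 1.8017 × 5 = 9.009 mm

9.0 mm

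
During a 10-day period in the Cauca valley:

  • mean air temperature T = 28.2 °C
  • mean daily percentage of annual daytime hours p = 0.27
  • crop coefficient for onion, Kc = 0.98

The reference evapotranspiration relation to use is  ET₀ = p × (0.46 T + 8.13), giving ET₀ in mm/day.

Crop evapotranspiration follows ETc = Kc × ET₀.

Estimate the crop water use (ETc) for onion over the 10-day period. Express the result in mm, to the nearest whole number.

56 mm

ET₀ = 0.27 × (0.46 × 28.2 + 8.13) = 0.27 × 21.102 = 5.6975 mm/d
ETc = Kc × ET₀ = 0.98 × 5.6975 = 5.5836 mm/d
Over 10 days: 5.5836 × 10 = 55.836 mm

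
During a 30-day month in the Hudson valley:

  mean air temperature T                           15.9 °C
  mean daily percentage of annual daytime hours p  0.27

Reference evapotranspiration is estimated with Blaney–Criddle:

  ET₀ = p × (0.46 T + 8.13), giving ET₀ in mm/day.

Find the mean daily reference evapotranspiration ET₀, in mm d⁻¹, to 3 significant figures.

ET₀ = 0.27 × (0.46 × 15.9 + 8.13) = 0.27 × 15.444 = 4.1699 mm/d

4.17 mm d⁻¹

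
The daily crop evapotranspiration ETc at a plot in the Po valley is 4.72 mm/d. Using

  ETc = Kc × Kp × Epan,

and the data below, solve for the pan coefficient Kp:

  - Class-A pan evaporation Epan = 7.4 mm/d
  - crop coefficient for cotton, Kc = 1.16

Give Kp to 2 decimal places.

ETc = Kc × Kp × Epan  ⇒  Kp = ETc / (Kc × Epan)
Kp = 4.72 / (1.16 × 7.4) = 4.72 / 8.584 = 0.5499

0.55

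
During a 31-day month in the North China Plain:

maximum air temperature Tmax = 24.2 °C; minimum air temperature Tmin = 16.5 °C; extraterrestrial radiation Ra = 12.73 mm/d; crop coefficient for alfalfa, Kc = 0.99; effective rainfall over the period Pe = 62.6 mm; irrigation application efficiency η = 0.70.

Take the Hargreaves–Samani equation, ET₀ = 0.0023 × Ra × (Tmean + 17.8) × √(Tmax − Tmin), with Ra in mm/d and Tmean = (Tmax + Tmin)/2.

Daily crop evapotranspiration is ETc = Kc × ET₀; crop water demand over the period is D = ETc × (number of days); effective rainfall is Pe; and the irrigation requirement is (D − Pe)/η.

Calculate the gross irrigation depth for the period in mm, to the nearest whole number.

Tmean = (24.2 + 16.5)/2 = 20.35 °C
ET₀ = 0.0023 × 12.73 × (20.35 + 17.8) × √7.7 = 0.0023 × 12.73 × 38.15 × 2.7749 = 3.0995 mm/d
ETc = Kc × ET₀ = 0.99 × 3.0995 = 3.0685 mm/d
Crop demand D = ETc × 31 d = 3.0685 × 31 = 95.124 mm
D − Pe = 95.124 − 62.6 = 32.524 mm
Gross irrigation = 32.524 / 0.70 = 46.463 mm

46 mm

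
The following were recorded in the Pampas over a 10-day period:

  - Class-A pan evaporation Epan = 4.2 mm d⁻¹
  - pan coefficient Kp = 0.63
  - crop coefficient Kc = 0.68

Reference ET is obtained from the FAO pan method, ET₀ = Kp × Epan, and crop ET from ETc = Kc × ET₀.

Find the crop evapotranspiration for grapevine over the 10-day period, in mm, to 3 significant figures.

ET₀ = 0.63 × 4.2 = 2.6460 mm/d
ETc = Kc × ET₀ = 0.68 × 2.6460 = 1.7993 mm/d
Over 10 days: 1.7993 × 10 = 17.993 mm

18.0 mm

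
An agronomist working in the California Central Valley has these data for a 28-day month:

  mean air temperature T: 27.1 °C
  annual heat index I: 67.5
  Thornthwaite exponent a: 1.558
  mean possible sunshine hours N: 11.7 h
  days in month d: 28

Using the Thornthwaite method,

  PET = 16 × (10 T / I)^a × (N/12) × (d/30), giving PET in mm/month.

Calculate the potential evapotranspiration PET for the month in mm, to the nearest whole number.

127 mm

10T/I = 10 × 27.1 / 67.5 = 4.0148
(10T/I)^a = 4.0148^1.558 = 8.7198
Uncorrected PET = 16 × 8.7198 = 139.517 mm
Correction = (N/12)(d/30) = (11.7/12)(28/30) = 0.9100
PET = 139.517 × 0.9100 = 126.960 mm/month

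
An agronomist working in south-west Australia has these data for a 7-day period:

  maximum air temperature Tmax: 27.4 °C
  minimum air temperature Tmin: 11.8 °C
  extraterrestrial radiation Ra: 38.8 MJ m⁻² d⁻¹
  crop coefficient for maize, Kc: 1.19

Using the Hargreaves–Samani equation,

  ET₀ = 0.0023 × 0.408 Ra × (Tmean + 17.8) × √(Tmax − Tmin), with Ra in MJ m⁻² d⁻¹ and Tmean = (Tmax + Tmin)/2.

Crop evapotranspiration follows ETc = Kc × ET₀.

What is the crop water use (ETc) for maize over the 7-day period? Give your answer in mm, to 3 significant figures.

Tmean = (27.4 + 11.8)/2 = 19.60 °C
0.408 Ra = 0.408 × 38.8 = 15.8304 mm/d equivalent
ET₀ = 0.0023 × 15.8304 × (19.60 + 17.8) × √15.6 = 0.0023 × 15.8304 × 37.40 × 3.9497 = 5.3784 mm/d
ETc = Kc × ET₀ = 1.19 × 5.3784 = 6.4003 mm/d
Over 7 days: 6.4003 × 7 = 44.802 mm

44.8 mm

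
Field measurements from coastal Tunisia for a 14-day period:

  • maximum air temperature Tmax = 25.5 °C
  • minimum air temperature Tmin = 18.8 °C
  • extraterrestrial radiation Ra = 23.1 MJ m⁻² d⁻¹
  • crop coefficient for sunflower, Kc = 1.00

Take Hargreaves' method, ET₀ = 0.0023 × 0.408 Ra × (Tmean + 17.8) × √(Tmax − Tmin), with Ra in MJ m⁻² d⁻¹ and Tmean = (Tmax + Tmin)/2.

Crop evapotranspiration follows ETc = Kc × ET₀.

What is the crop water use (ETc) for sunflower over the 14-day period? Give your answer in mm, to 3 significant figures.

Tmean = (25.5 + 18.8)/2 = 22.15 °C
0.408 Ra = 0.408 × 23.1 = 9.4248 mm/d equivalent
ET₀ = 0.0023 × 9.4248 × (22.15 + 17.8) × √6.7 = 0.0023 × 9.4248 × 39.95 × 2.5884 = 2.2415 mm/d
ETc = Kc × ET₀ = 1.00 × 2.2415 = 2.2415 mm/d
Over 14 days: 2.2415 × 14 = 31.381 mm

31.4 mm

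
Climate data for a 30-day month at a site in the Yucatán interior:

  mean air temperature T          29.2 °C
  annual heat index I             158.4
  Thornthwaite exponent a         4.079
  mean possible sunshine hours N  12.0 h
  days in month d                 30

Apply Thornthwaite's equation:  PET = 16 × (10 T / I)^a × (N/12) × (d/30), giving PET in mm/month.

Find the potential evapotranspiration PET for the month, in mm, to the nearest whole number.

194 mm

10T/I = 10 × 29.2 / 158.4 = 1.8434
(10T/I)^a = 1.8434^4.079 = 12.1189
Uncorrected PET = 16 × 12.1189 = 193.902 mm
Correction = (N/12)(d/30) = (12.0/12)(30/30) = 1.0000
PET = 193.902 × 1.0000 = 193.902 mm/month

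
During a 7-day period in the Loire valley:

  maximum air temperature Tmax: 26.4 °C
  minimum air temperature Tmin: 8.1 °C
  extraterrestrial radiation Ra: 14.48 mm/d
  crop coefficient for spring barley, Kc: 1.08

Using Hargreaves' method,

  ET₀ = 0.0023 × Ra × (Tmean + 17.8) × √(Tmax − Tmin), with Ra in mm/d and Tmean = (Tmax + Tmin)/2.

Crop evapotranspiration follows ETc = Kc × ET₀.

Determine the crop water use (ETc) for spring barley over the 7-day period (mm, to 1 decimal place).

37.8 mm

Tmean = (26.4 + 8.1)/2 = 17.25 °C
ET₀ = 0.0023 × 14.48 × (17.25 + 17.8) × √18.3 = 0.0023 × 14.48 × 35.05 × 4.2778 = 4.9935 mm/d
ETc = Kc × ET₀ = 1.08 × 4.9935 = 5.3930 mm/d
Over 7 days: 5.3930 × 7 = 37.751 mm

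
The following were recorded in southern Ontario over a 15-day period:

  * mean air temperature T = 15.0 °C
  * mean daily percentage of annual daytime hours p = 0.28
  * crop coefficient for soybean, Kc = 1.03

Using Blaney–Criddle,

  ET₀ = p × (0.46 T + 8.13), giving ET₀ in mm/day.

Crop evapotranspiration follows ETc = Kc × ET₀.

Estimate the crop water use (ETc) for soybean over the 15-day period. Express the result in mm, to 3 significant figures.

ET₀ = 0.28 × (0.46 × 15.0 + 8.13) = 0.28 × 15.030 = 4.2084 mm/d
ETc = Kc × ET₀ = 1.03 × 4.2084 = 4.3347 mm/d
Over 15 days: 4.3347 × 15 = 65.021 mm

65.0 mm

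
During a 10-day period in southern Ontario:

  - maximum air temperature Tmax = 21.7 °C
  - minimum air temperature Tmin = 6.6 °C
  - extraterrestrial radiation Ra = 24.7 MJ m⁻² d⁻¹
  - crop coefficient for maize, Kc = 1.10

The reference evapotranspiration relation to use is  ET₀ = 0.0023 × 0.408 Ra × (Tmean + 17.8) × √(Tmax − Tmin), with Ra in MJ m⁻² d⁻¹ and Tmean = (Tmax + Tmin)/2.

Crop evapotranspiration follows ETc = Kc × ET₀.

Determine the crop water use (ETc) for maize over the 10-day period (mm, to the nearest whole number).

Tmean = (21.7 + 6.6)/2 = 14.15 °C
0.408 Ra = 0.408 × 24.7 = 10.0776 mm/d equivalent
ET₀ = 0.0023 × 10.0776 × (14.15 + 17.8) × √15.1 = 0.0023 × 10.0776 × 31.95 × 3.8859 = 2.8777 mm/d
ETc = Kc × ET₀ = 1.10 × 2.8777 = 3.1655 mm/d
Over 10 days: 3.1655 × 10 = 31.655 mm

32 mm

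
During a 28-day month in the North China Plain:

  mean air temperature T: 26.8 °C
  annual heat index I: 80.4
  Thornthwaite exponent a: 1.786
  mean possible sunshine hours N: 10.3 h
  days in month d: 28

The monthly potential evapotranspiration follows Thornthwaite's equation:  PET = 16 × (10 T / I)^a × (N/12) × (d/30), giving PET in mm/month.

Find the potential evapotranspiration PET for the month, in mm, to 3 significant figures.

110 mm

10T/I = 10 × 26.8 / 80.4 = 3.3333
(10T/I)^a = 3.3333^1.786 = 8.5872
Uncorrected PET = 16 × 8.5872 = 137.395 mm
Correction = (N/12)(d/30) = (10.3/12)(28/30) = 0.8011
PET = 137.395 × 0.8011 = 110.067 mm/month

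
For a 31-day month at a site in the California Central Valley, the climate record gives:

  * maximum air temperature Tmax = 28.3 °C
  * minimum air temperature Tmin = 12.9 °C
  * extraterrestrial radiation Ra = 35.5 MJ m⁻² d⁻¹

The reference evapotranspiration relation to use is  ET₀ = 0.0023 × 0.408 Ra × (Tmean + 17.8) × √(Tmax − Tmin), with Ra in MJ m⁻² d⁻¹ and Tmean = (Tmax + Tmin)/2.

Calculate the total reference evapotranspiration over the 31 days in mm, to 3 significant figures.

Tmean = (28.3 + 12.9)/2 = 20.60 °C
0.408 Ra = 0.408 × 35.5 = 14.4840 mm/d equivalent
ET₀ = 0.0023 × 14.4840 × (20.60 + 17.8) × √15.4 = 0.0023 × 14.4840 × 38.40 × 3.9243 = 5.0201 mm/d
Over 31 days: 5.0201 × 31 = 155.623 mm

156 mm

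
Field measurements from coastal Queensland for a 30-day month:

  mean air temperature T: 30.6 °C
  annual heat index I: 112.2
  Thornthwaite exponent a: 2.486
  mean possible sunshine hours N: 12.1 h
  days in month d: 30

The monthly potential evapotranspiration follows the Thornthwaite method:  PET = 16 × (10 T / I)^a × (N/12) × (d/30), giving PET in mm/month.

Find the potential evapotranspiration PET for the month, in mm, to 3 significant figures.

10T/I = 10 × 30.6 / 112.2 = 2.7273
(10T/I)^a = 2.7273^2.486 = 12.1125
Uncorrected PET = 16 × 12.1125 = 193.800 mm
Correction = (N/12)(d/30) = (12.1/12)(30/30) = 1.0083
PET = 193.800 × 1.0083 = 195.409 mm/month

195 mm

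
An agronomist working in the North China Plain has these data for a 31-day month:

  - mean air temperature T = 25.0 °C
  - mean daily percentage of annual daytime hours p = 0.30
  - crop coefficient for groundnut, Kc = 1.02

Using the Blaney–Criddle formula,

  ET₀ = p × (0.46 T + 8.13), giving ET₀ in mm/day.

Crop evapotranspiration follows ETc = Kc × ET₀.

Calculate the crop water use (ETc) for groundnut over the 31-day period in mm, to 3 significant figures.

186 mm

ET₀ = 0.30 × (0.46 × 25.0 + 8.13) = 0.30 × 19.630 = 5.8890 mm/d
ETc = Kc × ET₀ = 1.02 × 5.8890 = 6.0068 mm/d
Over 31 days: 6.0068 × 31 = 186.211 mm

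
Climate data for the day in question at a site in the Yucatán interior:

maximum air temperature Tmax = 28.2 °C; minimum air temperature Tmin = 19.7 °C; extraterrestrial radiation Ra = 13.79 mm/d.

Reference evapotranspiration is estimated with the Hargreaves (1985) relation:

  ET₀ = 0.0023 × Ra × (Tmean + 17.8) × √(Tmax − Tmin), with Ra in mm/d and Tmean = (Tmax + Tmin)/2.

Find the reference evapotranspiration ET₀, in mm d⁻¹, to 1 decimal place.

Tmean = (28.2 + 19.7)/2 = 23.95 °C
ET₀ = 0.0023 × 13.79 × (23.95 + 17.8) × √8.5 = 0.0023 × 13.79 × 41.75 × 2.9155 = 3.8607 mm/d

3.9 mm d⁻¹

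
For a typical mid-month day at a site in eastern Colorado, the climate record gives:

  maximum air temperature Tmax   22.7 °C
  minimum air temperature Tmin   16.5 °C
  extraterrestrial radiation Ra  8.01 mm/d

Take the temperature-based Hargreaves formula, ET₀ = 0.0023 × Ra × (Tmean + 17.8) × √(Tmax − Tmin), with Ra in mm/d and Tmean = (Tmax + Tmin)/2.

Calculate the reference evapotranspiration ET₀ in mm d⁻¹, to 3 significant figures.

Tmean = (22.7 + 16.5)/2 = 19.60 °C
ET₀ = 0.0023 × 8.01 × (19.60 + 17.8) × √6.2 = 0.0023 × 8.01 × 37.40 × 2.4900 = 1.7157 mm/d

1.72 mm d⁻¹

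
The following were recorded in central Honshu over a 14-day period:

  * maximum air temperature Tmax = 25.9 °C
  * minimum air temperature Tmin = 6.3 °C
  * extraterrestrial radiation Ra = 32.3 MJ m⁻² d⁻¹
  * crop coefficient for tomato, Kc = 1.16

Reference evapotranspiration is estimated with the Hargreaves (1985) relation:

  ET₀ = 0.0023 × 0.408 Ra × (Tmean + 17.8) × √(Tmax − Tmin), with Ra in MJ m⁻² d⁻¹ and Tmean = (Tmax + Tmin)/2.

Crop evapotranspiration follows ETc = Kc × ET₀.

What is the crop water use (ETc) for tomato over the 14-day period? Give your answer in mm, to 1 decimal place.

Tmean = (25.9 + 6.3)/2 = 16.10 °C
0.408 Ra = 0.408 × 32.3 = 13.1784 mm/d equivalent
ET₀ = 0.0023 × 13.1784 × (16.10 + 17.8) × √19.6 = 0.0023 × 13.1784 × 33.90 × 4.4272 = 4.5490 mm/d
ETc = Kc × ET₀ = 1.16 × 4.5490 = 5.2768 mm/d
Over 14 days: 5.2768 × 14 = 73.875 mm

73.9 mm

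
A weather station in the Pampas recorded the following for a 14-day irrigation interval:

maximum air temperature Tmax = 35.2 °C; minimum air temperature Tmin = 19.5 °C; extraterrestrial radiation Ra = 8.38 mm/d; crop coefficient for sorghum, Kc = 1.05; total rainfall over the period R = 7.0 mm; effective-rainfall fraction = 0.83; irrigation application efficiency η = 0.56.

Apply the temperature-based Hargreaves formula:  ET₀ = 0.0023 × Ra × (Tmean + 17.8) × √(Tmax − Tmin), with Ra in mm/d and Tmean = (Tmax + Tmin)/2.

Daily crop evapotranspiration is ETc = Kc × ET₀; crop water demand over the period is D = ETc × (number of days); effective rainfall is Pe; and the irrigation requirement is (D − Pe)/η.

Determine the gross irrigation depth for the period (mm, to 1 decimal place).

Tmean = (35.2 + 19.5)/2 = 27.35 °C
ET₀ = 0.0023 × 8.38 × (27.35 + 17.8) × √15.7 = 0.0023 × 8.38 × 45.15 × 3.9623 = 3.4481 mm/d
ETc = Kc × ET₀ = 1.05 × 3.4481 = 3.6205 mm/d
Crop demand D = ETc × 14 d = 3.6205 × 14 = 50.687 mm
Pe = 0.83 × 7.0 = 5.810 mm
D − Pe = 50.687 − 5.810 = 44.877 mm
Gross irrigation = 44.877 / 0.56 = 80.138 mm

80.1 mm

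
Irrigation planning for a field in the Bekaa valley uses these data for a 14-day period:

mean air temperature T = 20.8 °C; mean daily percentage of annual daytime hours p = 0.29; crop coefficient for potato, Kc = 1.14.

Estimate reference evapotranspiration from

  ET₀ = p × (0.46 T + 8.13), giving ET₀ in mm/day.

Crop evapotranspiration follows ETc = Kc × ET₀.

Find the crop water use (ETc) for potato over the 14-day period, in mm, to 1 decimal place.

ET₀ = 0.29 × (0.46 × 20.8 + 8.13) = 0.29 × 17.698 = 5.1324 mm/d
ETc = Kc × ET₀ = 1.14 × 5.1324 = 5.8509 mm/d
Over 14 days: 5.8509 × 14 = 81.913 mm

81.9 mm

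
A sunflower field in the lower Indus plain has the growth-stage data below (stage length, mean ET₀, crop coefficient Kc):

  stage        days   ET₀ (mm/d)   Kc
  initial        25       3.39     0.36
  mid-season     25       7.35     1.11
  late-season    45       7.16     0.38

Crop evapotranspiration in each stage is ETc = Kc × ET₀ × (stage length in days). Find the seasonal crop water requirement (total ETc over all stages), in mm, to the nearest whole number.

357 mm

initial: 0.36 × 3.39 × 25 = 30.51 mm
mid-season: 1.11 × 7.35 × 25 = 203.96 mm
late-season: 0.38 × 7.16 × 45 = 122.44 mm
Seasonal total = 356.91 mm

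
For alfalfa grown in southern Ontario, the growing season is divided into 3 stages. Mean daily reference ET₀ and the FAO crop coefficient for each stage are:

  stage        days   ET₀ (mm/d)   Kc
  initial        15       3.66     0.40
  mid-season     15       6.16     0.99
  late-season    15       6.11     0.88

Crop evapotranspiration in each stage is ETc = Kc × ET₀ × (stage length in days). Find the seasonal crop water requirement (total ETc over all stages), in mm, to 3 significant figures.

194 mm

initial: 0.40 × 3.66 × 15 = 21.96 mm
mid-season: 0.99 × 6.16 × 15 = 91.48 mm
late-season: 0.88 × 6.11 × 15 = 80.65 mm
Seasonal total = 194.09 mm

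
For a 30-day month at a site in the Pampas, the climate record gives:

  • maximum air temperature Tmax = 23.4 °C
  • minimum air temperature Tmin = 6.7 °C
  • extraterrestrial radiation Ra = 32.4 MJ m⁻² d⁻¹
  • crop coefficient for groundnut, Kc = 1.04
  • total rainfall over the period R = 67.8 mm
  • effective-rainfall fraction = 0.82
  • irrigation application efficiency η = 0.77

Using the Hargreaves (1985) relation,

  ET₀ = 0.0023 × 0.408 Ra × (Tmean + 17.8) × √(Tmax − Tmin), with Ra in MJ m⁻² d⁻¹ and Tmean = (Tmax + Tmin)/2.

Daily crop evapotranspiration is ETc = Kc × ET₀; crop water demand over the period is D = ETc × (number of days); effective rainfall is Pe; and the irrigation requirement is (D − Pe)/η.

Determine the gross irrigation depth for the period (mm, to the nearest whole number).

Tmean = (23.4 + 6.7)/2 = 15.05 °C
0.408 Ra = 0.408 × 32.4 = 13.2192 mm/d equivalent
ET₀ = 0.0023 × 13.2192 × (15.05 + 17.8) × √16.7 = 0.0023 × 13.2192 × 32.85 × 4.0866 = 4.0816 mm/d
ETc = Kc × ET₀ = 1.04 × 4.0816 = 4.2449 mm/d
Crop demand D = ETc × 30 d = 4.2449 × 30 = 127.347 mm
Pe = 0.82 × 67.8 = 55.596 mm
D − Pe = 127.347 − 55.596 = 71.751 mm
Gross irrigation = 71.751 / 0.77 = 93.183 mm

93 mm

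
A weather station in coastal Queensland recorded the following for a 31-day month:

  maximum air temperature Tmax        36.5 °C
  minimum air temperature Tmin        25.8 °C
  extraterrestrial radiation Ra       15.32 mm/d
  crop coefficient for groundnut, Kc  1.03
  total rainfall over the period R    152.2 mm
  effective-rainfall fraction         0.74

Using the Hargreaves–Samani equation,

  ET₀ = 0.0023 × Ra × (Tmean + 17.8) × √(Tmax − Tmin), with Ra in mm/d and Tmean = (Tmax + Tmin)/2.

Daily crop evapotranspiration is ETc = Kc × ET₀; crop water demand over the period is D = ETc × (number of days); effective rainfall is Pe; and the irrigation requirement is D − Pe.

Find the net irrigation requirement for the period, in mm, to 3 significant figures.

Tmean = (36.5 + 25.8)/2 = 31.15 °C
ET₀ = 0.0023 × 15.32 × (31.15 + 17.8) × √10.7 = 0.0023 × 15.32 × 48.95 × 3.2711 = 5.6420 mm/d
ETc = Kc × ET₀ = 1.03 × 5.6420 = 5.8113 mm/d
Crop demand D = ETc × 31 d = 5.8113 × 31 = 180.150 mm
Pe = 0.74 × 152.2 = 112.628 mm
D − Pe = 180.150 − 112.628 = 67.522 mm

67.5 mm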